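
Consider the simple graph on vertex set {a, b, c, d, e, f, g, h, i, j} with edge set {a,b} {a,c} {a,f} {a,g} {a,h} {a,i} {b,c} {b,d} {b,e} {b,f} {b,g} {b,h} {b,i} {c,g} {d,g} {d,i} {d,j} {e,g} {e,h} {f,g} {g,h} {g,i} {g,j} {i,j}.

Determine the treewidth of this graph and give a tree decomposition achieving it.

Every bag has size at most 4, so the width is 4 − 1 = 3 and tw(G) ≤ 3. For the lower bound, the 4 vertices {d, g, i, j} are pairwise adjacent, and any tree decomposition puts a clique entirely inside one bag — forcing width ≥ 3. Therefore the treewidth is 3.

Treewidth 3.
One such decomposition:
Bags: B1 = {b, d, g, i}  B2 = {a, b, g, i}  B3 = {a, b, f, g}  B4 = {a, b, g, h}  B5 = {a, b, c, g}  B6 = {d, g, i, j}  B7 = {b, e, g, h}
Tree: B1–B2, B2–B3, B2–B4, B2–B5, B1–B6, B4–B7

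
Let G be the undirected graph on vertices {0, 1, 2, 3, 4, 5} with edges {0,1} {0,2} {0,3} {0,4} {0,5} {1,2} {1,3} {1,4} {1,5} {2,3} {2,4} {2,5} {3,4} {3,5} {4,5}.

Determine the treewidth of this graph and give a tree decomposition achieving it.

A single bag containing all 6 vertices is trivially a valid decomposition of width 5. Conversely, {0, 1, 2, 3, 4, 5} is a clique of size 6, and the vertices of any clique must share a bag in every tree decomposition; so some bag has ≥ 6 vertices and tw(G) ≥ 5. Combining the bounds, tw(G) = 5.

Treewidth 5.
One such decomposition:
Bags: B1 = {0, 1, 2, 3, 4, 5}
Tree: (single bag)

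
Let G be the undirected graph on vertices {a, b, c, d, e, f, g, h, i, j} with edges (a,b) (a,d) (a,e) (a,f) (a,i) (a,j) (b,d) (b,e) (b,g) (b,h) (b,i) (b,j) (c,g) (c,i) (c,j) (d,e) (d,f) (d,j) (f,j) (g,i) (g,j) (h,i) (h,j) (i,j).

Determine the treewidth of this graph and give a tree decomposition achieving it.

Treewidth 3.
One such decomposition:
Bags: B1 = {a, b, d, j}  B2 = {a, b, i, j}  B3 = {a, b, d, e}  B4 = {a, d, f, j}  B5 = {b, h, i, j}  B6 = {b, g, i, j}  B7 = {c, g, i, j}
Tree: B1–B2, B1–B3, B1–B4, B2–B5, B5–B6, B6–B7

Every bag has size at most 4, so the width is 4 − 1 = 3 and tw(G) ≤ 3. Conversely, {c, g, i, j} is a clique of size 4, and the vertices of any clique must share a bag in every tree decomposition; so some bag has ≥ 4 vertices and tw(G) ≥ 3. Hence tw(G) = 3 exactly.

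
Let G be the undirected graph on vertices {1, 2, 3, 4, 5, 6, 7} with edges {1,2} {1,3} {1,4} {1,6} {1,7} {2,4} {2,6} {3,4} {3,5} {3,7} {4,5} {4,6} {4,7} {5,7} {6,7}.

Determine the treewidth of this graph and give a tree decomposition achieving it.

Treewidth 3.
Bags: B1 = {1, 4, 6, 7}  B2 = {1, 3, 4, 7}  B3 = {1, 2, 4, 6}  B4 = {3, 4, 5, 7}
Tree: B1–B2, B1–B3, B2–B4

Each bag holds 4 vertices, so the decomposition has width 3, which upper-bounds the treewidth. Conversely, {1, 3, 4, 7} is a clique of size 4, and the vertices of any clique must share a bag in every tree decomposition; so some bag has ≥ 4 vertices and tw(G) ≥ 3. The upper and lower bounds meet at 3, so that is the treewidth.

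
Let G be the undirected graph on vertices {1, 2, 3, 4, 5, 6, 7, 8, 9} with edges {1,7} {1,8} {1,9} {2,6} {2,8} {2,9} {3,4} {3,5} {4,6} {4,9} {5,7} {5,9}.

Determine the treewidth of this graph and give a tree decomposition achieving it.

Treewidth 3.
One such decomposition:
Bags: B1 = {1, 5, 7, 8}  B2 = {1, 5, 8, 9}  B3 = {2, 5, 8, 9}  B4 = {2, 3, 5, 9}  B5 = {2, 3, 4, 9}  B6 = {2, 3, 4, 6}
Tree: B1–B2, B2–B3, B3–B4, B4–B5, B5–B6

The largest bag has 4 vertices, giving width 3; this decomposition certifies tw(G) ≤ 3. For the lower bound: the 4 vertex sets {1,7,8}, {5}, {9}, {2,3,4,6} are disjoint, each induces a connected subgraph, and every pair is joined by at least one edge of G. Contracting each set to a single vertex therefore yields K_{4} as a minor, and since treewidth is minor-monotone, tw(G) ≥ tw(K_{4}) = 3. Therefore the treewidth is 3.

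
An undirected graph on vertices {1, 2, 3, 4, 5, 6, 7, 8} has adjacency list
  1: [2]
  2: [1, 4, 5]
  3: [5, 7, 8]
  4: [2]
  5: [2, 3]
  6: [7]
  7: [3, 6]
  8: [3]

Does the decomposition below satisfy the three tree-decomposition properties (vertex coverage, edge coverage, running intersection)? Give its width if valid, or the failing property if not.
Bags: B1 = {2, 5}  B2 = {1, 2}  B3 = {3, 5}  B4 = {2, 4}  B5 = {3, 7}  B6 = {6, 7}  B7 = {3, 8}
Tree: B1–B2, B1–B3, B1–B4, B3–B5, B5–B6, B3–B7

Yes; width 1.

Vertex coverage: the bags together contain {1, 2, 3, 4, 5, 6, 7, 8}, the full vertex set. Edge coverage: each edge of G has both endpoints in at least one bag. Running intersection: for every vertex, the bags containing it form a connected subtree. All three properties hold, so this is a valid tree decomposition of width max|bag| − 1 = 1, and hence tw(G) ≤ 1.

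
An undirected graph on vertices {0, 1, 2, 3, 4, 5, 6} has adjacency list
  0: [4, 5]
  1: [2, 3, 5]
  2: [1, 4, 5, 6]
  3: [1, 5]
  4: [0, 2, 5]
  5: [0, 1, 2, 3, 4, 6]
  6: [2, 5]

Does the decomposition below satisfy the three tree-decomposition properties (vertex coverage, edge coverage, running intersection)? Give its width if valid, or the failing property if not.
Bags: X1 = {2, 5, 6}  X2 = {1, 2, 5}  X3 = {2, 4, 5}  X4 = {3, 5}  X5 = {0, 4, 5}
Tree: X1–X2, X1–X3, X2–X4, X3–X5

No — edge (1,3) lies in no bag.

A tree decomposition must satisfy three properties: every vertex lies in some bag; for every edge, both endpoints lie together in some bag; and for every vertex, the bags containing it form a connected subtree. Here edge (1,3) lies in no bag, so the decomposition is invalid.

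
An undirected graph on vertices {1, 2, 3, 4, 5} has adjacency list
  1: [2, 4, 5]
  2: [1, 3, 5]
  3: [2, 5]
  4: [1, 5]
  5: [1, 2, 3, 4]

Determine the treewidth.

A width-2 tree decomposition is:
Bags: B1 = {1, 2, 5}  B2 = {1, 4, 5}  B3 = {2, 3, 5}
Tree: B1–B2, B1–B3
Each bag holds 3 vertices, so the decomposition has width 2, which upper-bounds the treewidth. On the other hand G contains the 3-clique {1, 2, 5}. A clique must lie in a single bag of any decomposition, so no decomposition can have width below 2. Hence tw(G) = 2 exactly.

2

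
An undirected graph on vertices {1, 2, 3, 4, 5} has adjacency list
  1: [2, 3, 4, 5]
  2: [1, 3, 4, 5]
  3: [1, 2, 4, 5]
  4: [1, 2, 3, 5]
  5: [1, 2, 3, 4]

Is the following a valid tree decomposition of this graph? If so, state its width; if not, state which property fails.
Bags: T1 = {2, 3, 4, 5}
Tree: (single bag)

A tree decomposition must satisfy three properties: every vertex lies in some bag; for every edge, both endpoints lie together in some bag; and for every vertex, the bags containing it form a connected subtree. Here vertex 1 appears in no bag, so the decomposition is invalid.

No — vertex 1 appears in no bag.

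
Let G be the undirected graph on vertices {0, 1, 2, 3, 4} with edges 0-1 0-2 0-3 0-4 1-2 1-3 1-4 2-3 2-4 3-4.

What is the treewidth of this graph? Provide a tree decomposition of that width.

A single bag containing all 5 vertices is trivially a valid decomposition of width 4. For the lower bound, the 5 vertices {0, 1, 2, 3, 4} are pairwise adjacent, and any tree decomposition puts a clique entirely inside one bag — forcing width ≥ 4. The upper and lower bounds meet at 4, so that is the treewidth.

Treewidth 4.
One such decomposition:
Bags: B1 = {0, 1, 2, 3, 4}
Tree: (single bag)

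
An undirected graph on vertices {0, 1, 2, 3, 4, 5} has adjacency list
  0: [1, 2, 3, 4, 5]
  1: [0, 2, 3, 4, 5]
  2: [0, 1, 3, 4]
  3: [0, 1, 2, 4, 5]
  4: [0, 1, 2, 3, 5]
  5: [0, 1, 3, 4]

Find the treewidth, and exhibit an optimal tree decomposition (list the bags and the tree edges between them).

The largest bag has 5 vertices, giving width 4; this decomposition certifies tw(G) ≤ 4. For the lower bound, the 5 vertices {0, 1, 2, 3, 4} are pairwise adjacent, and any tree decomposition puts a clique entirely inside one bag — forcing width ≥ 4. Hence tw(G) = 4 exactly.

Treewidth 4.
Bags: B1 = {0, 1, 2, 3, 4}  B2 = {0, 1, 3, 4, 5}
Tree: B1–B2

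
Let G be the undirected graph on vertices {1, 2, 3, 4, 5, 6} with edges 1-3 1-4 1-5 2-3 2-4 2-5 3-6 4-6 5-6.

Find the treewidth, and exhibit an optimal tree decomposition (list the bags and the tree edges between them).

Treewidth 3.
Bags: B1 = {3, 4, 5, 6}  B2 = {2, 3, 4, 5}  B3 = {1, 3, 4, 5}
Tree: B1–B2, B2–B3

Each bag holds 4 vertices, so the decomposition has width 3, which upper-bounds the treewidth. For the lower bound: the 4 vertex sets {4,6}, {2,5}, {3}, {1} are disjoint, each induces a connected subgraph, and every pair is joined by at least one edge of G. Contracting each set to a single vertex therefore yields K_{4} as a minor, and since treewidth is minor-monotone, tw(G) ≥ tw(K_{4}) = 3. The upper and lower bounds meet at 3, so that is the treewidth.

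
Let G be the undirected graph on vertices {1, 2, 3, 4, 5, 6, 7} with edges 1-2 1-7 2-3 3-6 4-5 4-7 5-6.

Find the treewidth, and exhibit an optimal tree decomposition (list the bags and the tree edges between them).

Each bag holds 3 vertices, so the decomposition has width 2, which upper-bounds the treewidth. Since 6–3–2–1–7–4–5–6 is a cycle in G, G is not acyclic. Forests are exactly the graphs of treewidth ≤ 1, so tw(G) ≥ 2. Therefore the treewidth is 2.

Treewidth 2.
One such decomposition:
Bags: B1 = {2, 3, 6}  B2 = {1, 2, 6}  B3 = {1, 6, 7}  B4 = {4, 6, 7}  B5 = {4, 5, 6}
Tree: B1–B2, B2–B3, B3–B4, B4–B5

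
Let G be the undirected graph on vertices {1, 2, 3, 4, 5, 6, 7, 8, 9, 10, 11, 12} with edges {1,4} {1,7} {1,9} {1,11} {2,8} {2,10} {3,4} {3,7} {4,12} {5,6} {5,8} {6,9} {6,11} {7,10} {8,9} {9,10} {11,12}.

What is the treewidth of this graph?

3

A width-3 tree decomposition is:
Bags: B1 = {2, 5, 6, 8}  B2 = {2, 6, 8, 9}  B3 = {2, 6, 9, 10}  B4 = {6, 9, 10, 11}  B5 = {1, 9, 10, 11}  B6 = {1, 7, 10, 11}  B7 = {1, 7, 11, 12}  B8 = {1, 4, 7, 12}  B9 = {3, 4, 7, 12}
Tree: B1–B2, B2–B3, B3–B4, B4–B5, B5–B6, B6–B7, B7–B8, B8–B9
Every bag has size at most 4, so the width is 4 − 1 = 3 and tw(G) ≤ 3. For the lower bound: the 4 vertex sets {2,5,8}, {6}, {9}, {1,7,10,11} are disjoint, each induces a connected subgraph, and every pair is joined by at least one edge of G. Contracting each set to a single vertex therefore yields K_{4} as a minor, and since treewidth is minor-monotone, tw(G) ≥ tw(K_{4}) = 3. Hence tw(G) = 3 exactly.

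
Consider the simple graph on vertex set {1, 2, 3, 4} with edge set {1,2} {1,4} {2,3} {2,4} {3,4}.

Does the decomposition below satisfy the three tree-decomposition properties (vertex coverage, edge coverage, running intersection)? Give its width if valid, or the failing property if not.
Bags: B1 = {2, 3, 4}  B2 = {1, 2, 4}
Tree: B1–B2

Yes; width 2.

Vertex coverage: the bags together contain {1, 2, 3, 4}, the full vertex set. Edge coverage: each edge of G has both endpoints in at least one bag. Running intersection: for every vertex, the bags containing it form a connected subtree. All three properties hold, so this is a valid tree decomposition of width max|bag| − 1 = 2, and hence tw(G) ≤ 2.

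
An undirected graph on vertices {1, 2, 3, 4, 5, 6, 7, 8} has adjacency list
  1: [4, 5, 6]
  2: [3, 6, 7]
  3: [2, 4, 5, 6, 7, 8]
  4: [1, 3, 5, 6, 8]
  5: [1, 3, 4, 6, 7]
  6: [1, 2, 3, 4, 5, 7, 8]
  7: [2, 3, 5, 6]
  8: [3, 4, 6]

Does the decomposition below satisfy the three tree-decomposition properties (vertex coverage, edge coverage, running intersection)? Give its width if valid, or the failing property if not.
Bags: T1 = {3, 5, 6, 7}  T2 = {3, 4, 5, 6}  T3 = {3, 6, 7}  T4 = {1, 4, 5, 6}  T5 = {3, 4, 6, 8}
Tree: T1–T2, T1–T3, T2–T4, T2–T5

No — vertex 2 appears in no bag.

A tree decomposition must satisfy three properties: every vertex lies in some bag; for every edge, both endpoints lie together in some bag; and for every vertex, the bags containing it form a connected subtree. Here vertex 2 appears in no bag, so the decomposition is invalid.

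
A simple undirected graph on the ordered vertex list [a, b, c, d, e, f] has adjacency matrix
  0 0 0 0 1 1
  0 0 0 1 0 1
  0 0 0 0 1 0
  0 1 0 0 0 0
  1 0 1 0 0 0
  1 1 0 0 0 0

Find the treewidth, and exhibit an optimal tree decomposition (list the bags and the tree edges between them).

Each bag holds 2 vertices, so the decomposition has width 1, which upper-bounds the treewidth. Any graph with an edge has treewidth ≥ 1, and G has the edge c–e. The upper and lower bounds meet at 1, so that is the treewidth.

Treewidth 1.
One optimal decomposition is:
Bags: B1 = {c, e}  B2 = {a, e}  B3 = {a, f}  B4 = {b, f}  B5 = {b, d}
Tree: B1–B2, B2–B3, B3–B4, B4–B5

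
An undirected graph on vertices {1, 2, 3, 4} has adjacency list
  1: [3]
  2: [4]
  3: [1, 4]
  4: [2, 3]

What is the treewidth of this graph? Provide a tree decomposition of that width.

The largest bag has 2 vertices, giving width 1; this decomposition certifies tw(G) ≤ 1. Any graph with an edge has treewidth ≥ 1, and G has the edge 4–3. Therefore the treewidth is 1.

Treewidth 1.
One optimal decomposition is:
Bags: B1 = {3, 4}  B2 = {1, 3}  B3 = {2, 4}
Tree: B1–B2, B1–B3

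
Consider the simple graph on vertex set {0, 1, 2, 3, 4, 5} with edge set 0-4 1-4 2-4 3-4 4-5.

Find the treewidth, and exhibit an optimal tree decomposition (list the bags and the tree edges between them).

Treewidth 1.
One optimal decomposition is:
Bags: B1 = {1, 4}  B2 = {4, 5}  B3 = {2, 4}  B4 = {3, 4}  B5 = {0, 4}
Tree: B1–B2, B1–B3, B1–B4, B1–B5

Every bag has size at most 2, so the width is 2 − 1 = 1 and tw(G) ≤ 1. G has an edge, so its treewidth is at least 1. The upper and lower bounds meet at 1, so that is the treewidth.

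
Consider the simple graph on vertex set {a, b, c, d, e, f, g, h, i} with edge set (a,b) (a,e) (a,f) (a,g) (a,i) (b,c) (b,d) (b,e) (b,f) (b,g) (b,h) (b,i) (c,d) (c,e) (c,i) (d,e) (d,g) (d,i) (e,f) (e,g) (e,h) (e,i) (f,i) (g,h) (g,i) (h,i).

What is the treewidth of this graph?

4

A width-4 tree decomposition is:
Bags: B1 = {b, c, d, e, i}  B2 = {b, d, e, g, i}  B3 = {a, b, e, g, i}  B4 = {a, b, e, f, i}  B5 = {b, e, g, h, i}
Tree: B1–B2, B2–B3, B3–B4, B3–B5
Each bag holds 5 vertices, so the decomposition has width 4, which upper-bounds the treewidth. Conversely, {b, d, e, g, i} is a clique of size 5, and the vertices of any clique must share a bag in every tree decomposition; so some bag has ≥ 5 vertices and tw(G) ≥ 4. Hence tw(G) = 4 exactly.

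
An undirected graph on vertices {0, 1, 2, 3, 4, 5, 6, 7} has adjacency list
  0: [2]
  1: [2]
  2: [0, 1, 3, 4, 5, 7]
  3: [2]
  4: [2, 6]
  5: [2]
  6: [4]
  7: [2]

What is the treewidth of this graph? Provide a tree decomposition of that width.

Treewidth 1.
One optimal decomposition is:
Bags: B1 = {2, 4}  B2 = {0, 2}  B3 = {2, 5}  B4 = {2, 7}  B5 = {1, 2}  B6 = {2, 3}  B7 = {4, 6}
Tree: B1–B2, B1–B3, B2–B4, B4–B5, B1–B6, B1–B7

Each bag holds 2 vertices, so the decomposition has width 1, which upper-bounds the treewidth. Since G has at least one edge (e.g. 4–2), it is not an edgeless graph, so tw(G) ≥ 1. Hence tw(G) = 1 exactly.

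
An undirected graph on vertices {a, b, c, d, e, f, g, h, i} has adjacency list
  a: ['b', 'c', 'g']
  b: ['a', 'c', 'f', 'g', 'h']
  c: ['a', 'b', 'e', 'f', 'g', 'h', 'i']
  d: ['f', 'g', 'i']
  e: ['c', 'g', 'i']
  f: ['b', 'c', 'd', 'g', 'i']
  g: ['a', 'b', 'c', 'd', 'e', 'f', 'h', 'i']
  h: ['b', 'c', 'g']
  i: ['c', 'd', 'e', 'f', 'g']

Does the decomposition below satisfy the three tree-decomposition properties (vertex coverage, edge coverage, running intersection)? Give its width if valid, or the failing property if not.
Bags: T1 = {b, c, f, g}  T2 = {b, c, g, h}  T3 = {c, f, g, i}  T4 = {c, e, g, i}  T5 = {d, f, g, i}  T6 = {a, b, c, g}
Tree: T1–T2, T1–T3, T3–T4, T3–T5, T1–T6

Yes; width 3.

Checking the three conditions: (i) the bags cover all of {a, b, c, d, e, f, g, h, i}; (ii) for each edge, some bag contains both endpoints; (iii) the bags containing any fixed vertex form a subtree. All hold, so the decomposition is valid with width 4 − 1 = 3.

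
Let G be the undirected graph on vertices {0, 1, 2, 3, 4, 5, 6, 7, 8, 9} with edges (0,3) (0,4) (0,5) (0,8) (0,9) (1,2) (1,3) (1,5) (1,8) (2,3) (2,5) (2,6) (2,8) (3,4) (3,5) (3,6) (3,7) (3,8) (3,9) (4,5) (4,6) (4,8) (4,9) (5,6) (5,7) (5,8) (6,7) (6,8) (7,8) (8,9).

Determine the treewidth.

A width-4 tree decomposition is:
Bags: B1 = {0, 3, 4, 5, 8}  B2 = {0, 3, 4, 8, 9}  B3 = {3, 4, 5, 6, 8}  B4 = {2, 3, 5, 6, 8}  B5 = {1, 2, 3, 5, 8}  B6 = {3, 5, 6, 7, 8}
Tree: B1–B2, B1–B3, B3–B4, B4–B5, B3–B6
Every bag has size at most 5, so the width is 5 − 1 = 4 and tw(G) ≤ 4. Conversely, {0, 3, 4, 8, 9} is a clique of size 5, and the vertices of any clique must share a bag in every tree decomposition; so some bag has ≥ 5 vertices and tw(G) ≥ 4. Hence tw(G) = 4 exactly.

4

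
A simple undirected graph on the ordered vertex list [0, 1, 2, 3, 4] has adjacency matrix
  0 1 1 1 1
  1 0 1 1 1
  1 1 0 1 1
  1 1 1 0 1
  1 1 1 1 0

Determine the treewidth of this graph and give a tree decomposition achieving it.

With just one bag of size 5, the width is 5 − 1 = 4, so tw(G) ≤ 4. For the lower bound, the 5 vertices {0, 1, 2, 3, 4} are pairwise adjacent, and any tree decomposition puts a clique entirely inside one bag — forcing width ≥ 4. Hence tw(G) = 4 exactly.

Treewidth 4.
One optimal decomposition is:
Bags: B1 = {0, 1, 2, 3, 4}
Tree: (single bag)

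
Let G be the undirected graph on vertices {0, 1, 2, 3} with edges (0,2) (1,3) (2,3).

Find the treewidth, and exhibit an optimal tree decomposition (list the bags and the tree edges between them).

Each bag holds 2 vertices, so the decomposition has width 1, which upper-bounds the treewidth. Since G has at least one edge (e.g. 3–2), it is not an edgeless graph, so tw(G) ≥ 1. Hence tw(G) = 1 exactly.

Treewidth 1.
One such decomposition:
Bags: B1 = {2, 3}  B2 = {0, 2}  B3 = {1, 3}
Tree: B1–B2, B1–B3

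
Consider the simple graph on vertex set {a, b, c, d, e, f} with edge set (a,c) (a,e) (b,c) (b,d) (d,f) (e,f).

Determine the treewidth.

2

A width-2 tree decomposition is:
Bags: B1 = {b, d, f}  B2 = {b, c, f}  B3 = {a, c, f}  B4 = {a, e, f}
Tree: B1–B2, B2–B3, B3–B4
The largest bag has 3 vertices, giving width 2; this decomposition certifies tw(G) ≤ 2. Since f–d–b–c–a–e–f is a cycle in G, G is not acyclic. Forests are exactly the graphs of treewidth ≤ 1, so tw(G) ≥ 2. Therefore the treewidth is 2.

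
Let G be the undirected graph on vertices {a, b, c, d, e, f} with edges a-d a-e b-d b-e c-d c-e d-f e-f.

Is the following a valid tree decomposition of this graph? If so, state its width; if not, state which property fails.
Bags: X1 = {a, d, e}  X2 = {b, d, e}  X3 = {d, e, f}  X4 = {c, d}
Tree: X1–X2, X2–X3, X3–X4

A tree decomposition must satisfy three properties: every vertex lies in some bag; for every edge, both endpoints lie together in some bag; and for every vertex, the bags containing it form a connected subtree. Here edge (e,c) lies in no bag, so the decomposition is invalid.

No — edge (e,c) lies in no bag.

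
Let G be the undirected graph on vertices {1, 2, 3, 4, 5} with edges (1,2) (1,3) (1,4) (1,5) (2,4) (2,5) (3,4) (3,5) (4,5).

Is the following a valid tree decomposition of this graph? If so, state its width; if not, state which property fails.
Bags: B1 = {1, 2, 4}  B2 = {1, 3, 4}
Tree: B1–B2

A tree decomposition must satisfy three properties: every vertex lies in some bag; for every edge, both endpoints lie together in some bag; and for every vertex, the bags containing it form a connected subtree. Here vertex 5 appears in no bag, so the decomposition is invalid.

No — vertex 5 appears in no bag.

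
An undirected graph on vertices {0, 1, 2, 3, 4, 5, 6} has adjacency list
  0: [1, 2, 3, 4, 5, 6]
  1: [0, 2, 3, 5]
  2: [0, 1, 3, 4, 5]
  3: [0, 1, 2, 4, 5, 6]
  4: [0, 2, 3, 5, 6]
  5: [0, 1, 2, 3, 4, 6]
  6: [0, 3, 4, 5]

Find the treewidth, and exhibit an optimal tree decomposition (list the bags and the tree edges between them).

Treewidth 4.
One optimal decomposition is:
Bags: B1 = {0, 1, 2, 3, 5}  B2 = {0, 2, 3, 4, 5}  B3 = {0, 3, 4, 5, 6}
Tree: B1–B2, B2–B3

The largest bag has 5 vertices, giving width 4; this decomposition certifies tw(G) ≤ 4. On the other hand G contains the 5-clique {0, 1, 2, 3, 5}. A clique must lie in a single bag of any decomposition, so no decomposition can have width below 4. The upper and lower bounds meet at 4, so that is the treewidth.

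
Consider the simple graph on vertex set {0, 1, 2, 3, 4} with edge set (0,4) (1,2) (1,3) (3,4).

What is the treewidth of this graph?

1

A width-1 tree decomposition is:
Bags: B1 = {1, 2}  B2 = {1, 3}  B3 = {3, 4}  B4 = {0, 4}
Tree: B1–B2, B2–B3, B3–B4
The largest bag has 2 vertices, giving width 1; this decomposition certifies tw(G) ≤ 1. Any graph with an edge has treewidth ≥ 1, and G has the edge 2–1. The upper and lower bounds meet at 1, so that is the treewidth.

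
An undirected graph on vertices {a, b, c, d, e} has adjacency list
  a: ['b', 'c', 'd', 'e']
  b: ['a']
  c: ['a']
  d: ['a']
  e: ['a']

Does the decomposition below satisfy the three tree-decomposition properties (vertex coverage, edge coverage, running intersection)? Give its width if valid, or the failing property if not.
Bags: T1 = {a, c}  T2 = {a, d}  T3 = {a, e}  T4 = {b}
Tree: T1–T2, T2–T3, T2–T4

No — edge (a,b) lies in no bag.

A tree decomposition must satisfy three properties: every vertex lies in some bag; for every edge, both endpoints lie together in some bag; and for every vertex, the bags containing it form a connected subtree. Here edge (a,b) lies in no bag, so the decomposition is invalid.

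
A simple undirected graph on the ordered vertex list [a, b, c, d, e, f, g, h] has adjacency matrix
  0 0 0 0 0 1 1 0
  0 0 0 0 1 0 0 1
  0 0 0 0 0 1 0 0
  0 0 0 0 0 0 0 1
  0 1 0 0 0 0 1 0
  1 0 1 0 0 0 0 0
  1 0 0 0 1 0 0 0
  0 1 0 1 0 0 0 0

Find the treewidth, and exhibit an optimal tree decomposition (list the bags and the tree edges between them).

Treewidth 1.
One such decomposition:
Bags: B1 = {c, f}  B2 = {a, f}  B3 = {a, g}  B4 = {e, g}  B5 = {b, e}  B6 = {b, h}  B7 = {d, h}
Tree: B1–B2, B2–B3, B3–B4, B4–B5, B5–B6, B6–B7

Each bag holds 2 vertices, so the decomposition has width 1, which upper-bounds the treewidth. Any graph with an edge has treewidth ≥ 1, and G has the edge c–f. Hence tw(G) = 1 exactly.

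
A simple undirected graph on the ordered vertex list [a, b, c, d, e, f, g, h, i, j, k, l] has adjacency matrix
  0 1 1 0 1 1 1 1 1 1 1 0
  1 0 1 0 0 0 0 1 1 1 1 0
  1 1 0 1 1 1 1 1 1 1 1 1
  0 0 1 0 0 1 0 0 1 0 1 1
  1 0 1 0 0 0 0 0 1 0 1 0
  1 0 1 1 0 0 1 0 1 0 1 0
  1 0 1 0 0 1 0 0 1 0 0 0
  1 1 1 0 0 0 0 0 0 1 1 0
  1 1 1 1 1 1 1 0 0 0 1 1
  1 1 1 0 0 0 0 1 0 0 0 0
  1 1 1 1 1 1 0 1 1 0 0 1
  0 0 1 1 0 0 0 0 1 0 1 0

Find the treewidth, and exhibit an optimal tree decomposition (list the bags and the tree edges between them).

Treewidth 4.
One optimal decomposition is:
Bags: B1 = {c, d, f, i, k}  B2 = {a, c, f, i, k}  B3 = {a, c, e, i, k}  B4 = {a, b, c, i, k}  B5 = {c, d, i, k, l}  B6 = {a, b, c, h, k}  B7 = {a, c, f, g, i}  B8 = {a, b, c, h, j}
Tree: B1–B2, B2–B3, B3–B4, B1–B5, B4–B6, B2–B7, B6–B8

Each bag holds 5 vertices, so the decomposition has width 4, which upper-bounds the treewidth. On the other hand G contains the 5-clique {a, c, f, g, i}. A clique must lie in a single bag of any decomposition, so no decomposition can have width below 4. Combining the bounds, tw(G) = 4.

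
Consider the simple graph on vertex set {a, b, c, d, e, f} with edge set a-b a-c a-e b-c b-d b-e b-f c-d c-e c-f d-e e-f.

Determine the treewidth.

3

A width-3 tree decomposition is:
Bags: B1 = {a, b, c, e}  B2 = {b, c, e, f}  B3 = {b, c, d, e}
Tree: B1–B2, B1–B3
Each bag holds 4 vertices, so the decomposition has width 3, which upper-bounds the treewidth. Conversely, {b, c, d, e} is a clique of size 4, and the vertices of any clique must share a bag in every tree decomposition; so some bag has ≥ 4 vertices and tw(G) ≥ 3. The upper and lower bounds meet at 3, so that is the treewidth.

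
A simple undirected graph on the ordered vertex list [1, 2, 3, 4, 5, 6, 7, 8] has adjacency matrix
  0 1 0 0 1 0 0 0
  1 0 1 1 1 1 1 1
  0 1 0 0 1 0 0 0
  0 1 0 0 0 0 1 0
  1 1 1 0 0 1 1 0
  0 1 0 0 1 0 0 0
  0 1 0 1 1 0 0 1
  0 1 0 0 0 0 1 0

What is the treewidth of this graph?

2

A width-2 tree decomposition is:
Bags: B1 = {2, 5, 7}  B2 = {2, 7, 8}  B3 = {2, 4, 7}  B4 = {2, 3, 5}  B5 = {1, 2, 5}  B6 = {2, 5, 6}
Tree: B1–B2, B2–B3, B1–B4, B1–B5, B4–B6
The largest bag has 3 vertices, giving width 2; this decomposition certifies tw(G) ≤ 2. Conversely, {2, 7, 8} is a clique of size 3, and the vertices of any clique must share a bag in every tree decomposition; so some bag has ≥ 3 vertices and tw(G) ≥ 2. Combining the bounds, tw(G) = 2.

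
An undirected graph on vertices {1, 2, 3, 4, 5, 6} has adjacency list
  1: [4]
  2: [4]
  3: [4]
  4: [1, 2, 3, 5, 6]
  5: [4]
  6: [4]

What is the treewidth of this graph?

1

A width-1 tree decomposition is:
Bags: B1 = {2, 4}  B2 = {4, 6}  B3 = {3, 4}  B4 = {1, 4}  B5 = {4, 5}
Tree: B1–B2, B1–B3, B3–B4, B4–B5
Every bag has size at most 2, so the width is 2 − 1 = 1 and tw(G) ≤ 1. Since G has at least one edge (e.g. 4–2), it is not an edgeless graph, so tw(G) ≥ 1. The upper and lower bounds meet at 1, so that is the treewidth.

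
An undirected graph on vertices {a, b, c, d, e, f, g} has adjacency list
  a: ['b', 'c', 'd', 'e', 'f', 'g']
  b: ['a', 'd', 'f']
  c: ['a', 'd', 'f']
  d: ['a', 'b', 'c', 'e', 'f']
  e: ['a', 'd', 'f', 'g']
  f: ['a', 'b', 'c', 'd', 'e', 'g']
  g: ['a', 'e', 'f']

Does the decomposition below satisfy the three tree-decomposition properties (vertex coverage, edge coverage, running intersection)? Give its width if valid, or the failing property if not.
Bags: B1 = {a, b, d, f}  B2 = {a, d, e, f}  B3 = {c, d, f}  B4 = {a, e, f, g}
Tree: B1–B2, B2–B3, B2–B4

A tree decomposition must satisfy three properties: every vertex lies in some bag; for every edge, both endpoints lie together in some bag; and for every vertex, the bags containing it form a connected subtree. Here edge (a,c) lies in no bag, so the decomposition is invalid.

No — edge (a,c) lies in no bag.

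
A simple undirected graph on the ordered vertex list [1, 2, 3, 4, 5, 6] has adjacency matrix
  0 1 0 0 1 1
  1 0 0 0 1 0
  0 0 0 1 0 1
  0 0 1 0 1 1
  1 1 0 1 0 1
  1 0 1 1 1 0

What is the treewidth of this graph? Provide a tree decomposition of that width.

Each bag holds 3 vertices, so the decomposition has width 2, which upper-bounds the treewidth. On the other hand G contains the 3-clique {3, 4, 6}. A clique must lie in a single bag of any decomposition, so no decomposition can have width below 2. Combining the bounds, tw(G) = 2.

Treewidth 2.
One optimal decomposition is:
Bags: B1 = {1, 2, 5}  B2 = {1, 5, 6}  B3 = {4, 5, 6}  B4 = {3, 4, 6}
Tree: B1–B2, B2–B3, B3–B4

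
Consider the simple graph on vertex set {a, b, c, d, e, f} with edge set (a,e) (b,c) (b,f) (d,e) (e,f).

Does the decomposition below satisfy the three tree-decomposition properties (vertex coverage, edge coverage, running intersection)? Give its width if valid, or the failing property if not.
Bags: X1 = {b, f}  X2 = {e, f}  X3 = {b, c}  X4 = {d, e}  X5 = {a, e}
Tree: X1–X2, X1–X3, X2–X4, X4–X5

Yes; width 1.

Checking the three conditions: (i) the bags cover all of {a, b, c, d, e, f}; (ii) for each edge, some bag contains both endpoints; (iii) the bags containing any fixed vertex form a subtree. All hold, so the decomposition is valid with width 2 − 1 = 1.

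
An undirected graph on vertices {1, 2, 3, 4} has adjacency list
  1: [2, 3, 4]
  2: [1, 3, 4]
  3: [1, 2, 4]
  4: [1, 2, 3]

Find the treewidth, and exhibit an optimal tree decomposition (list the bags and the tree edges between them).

A single bag containing all 4 vertices is trivially a valid decomposition of width 3. For the lower bound, the 4 vertices {1, 2, 3, 4} are pairwise adjacent, and any tree decomposition puts a clique entirely inside one bag — forcing width ≥ 3. Hence tw(G) = 3 exactly.

Treewidth 3.
One such decomposition:
Bags: B1 = {1, 2, 3, 4}
Tree: (single bag)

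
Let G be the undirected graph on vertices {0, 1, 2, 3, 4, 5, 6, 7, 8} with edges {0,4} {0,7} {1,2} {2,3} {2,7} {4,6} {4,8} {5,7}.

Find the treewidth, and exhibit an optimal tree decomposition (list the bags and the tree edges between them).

Treewidth 1.
One such decomposition:
Bags: B1 = {4, 6}  B2 = {0, 4}  B3 = {0, 7}  B4 = {2, 7}  B5 = {5, 7}  B6 = {1, 2}  B7 = {2, 3}  B8 = {4, 8}
Tree: B1–B2, B2–B3, B3–B4, B3–B5, B4–B6, B4–B7, B2–B8

Every bag has size at most 2, so the width is 2 − 1 = 1 and tw(G) ≤ 1. G has an edge, so its treewidth is at least 1. Therefore the treewidth is 1.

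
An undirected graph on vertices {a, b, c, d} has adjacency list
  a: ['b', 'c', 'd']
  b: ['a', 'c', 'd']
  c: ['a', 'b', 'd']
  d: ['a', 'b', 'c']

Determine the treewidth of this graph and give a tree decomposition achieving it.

Treewidth 3.
One optimal decomposition is:
Bags: B1 = {a, b, c, d}
Tree: (single bag)

A single bag containing all 4 vertices is trivially a valid decomposition of width 3. For the lower bound, the 4 vertices {a, b, c, d} are pairwise adjacent, and any tree decomposition puts a clique entirely inside one bag — forcing width ≥ 3. Therefore the treewidth is 3.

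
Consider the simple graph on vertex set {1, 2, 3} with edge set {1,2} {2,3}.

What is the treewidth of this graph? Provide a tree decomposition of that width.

Treewidth 1.
One optimal decomposition is:
Bags: B1 = {1, 2}  B2 = {2, 3}
Tree: B1–B2

Every bag has size at most 2, so the width is 2 − 1 = 1 and tw(G) ≤ 1. G has an edge, so its treewidth is at least 1. Hence tw(G) = 1 exactly.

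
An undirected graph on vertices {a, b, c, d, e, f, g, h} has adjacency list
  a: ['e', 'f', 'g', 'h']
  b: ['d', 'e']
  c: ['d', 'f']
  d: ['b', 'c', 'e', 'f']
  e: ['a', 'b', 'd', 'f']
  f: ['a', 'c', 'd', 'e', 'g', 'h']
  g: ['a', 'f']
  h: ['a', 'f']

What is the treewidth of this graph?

2

A width-2 tree decomposition is:
Bags: B1 = {d, e, f}  B2 = {a, e, f}  B3 = {a, f, g}  B4 = {c, d, f}  B5 = {a, f, h}  B6 = {b, d, e}
Tree: B1–B2, B2–B3, B1–B4, B2–B5, B1–B6
The largest bag has 3 vertices, giving width 2; this decomposition certifies tw(G) ≤ 2. Conversely, {d, e, f} is a clique of size 3, and the vertices of any clique must share a bag in every tree decomposition; so some bag has ≥ 3 vertices and tw(G) ≥ 2. The upper and lower bounds meet at 2, so that is the treewidth.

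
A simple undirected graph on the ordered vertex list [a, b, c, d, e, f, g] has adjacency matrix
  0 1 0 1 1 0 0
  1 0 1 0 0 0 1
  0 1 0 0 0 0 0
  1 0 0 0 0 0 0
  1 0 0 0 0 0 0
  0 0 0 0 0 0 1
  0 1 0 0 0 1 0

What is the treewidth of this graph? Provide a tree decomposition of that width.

Treewidth 1.
Bags: B1 = {b, g}  B2 = {b, c}  B3 = {f, g}  B4 = {a, b}  B5 = {a, d}  B6 = {a, e}
Tree: B1–B2, B1–B3, B1–B4, B4–B5, B5–B6

The largest bag has 2 vertices, giving width 1; this decomposition certifies tw(G) ≤ 1. Since G has at least one edge (e.g. b–g), it is not an edgeless graph, so tw(G) ≥ 1. Therefore the treewidth is 1.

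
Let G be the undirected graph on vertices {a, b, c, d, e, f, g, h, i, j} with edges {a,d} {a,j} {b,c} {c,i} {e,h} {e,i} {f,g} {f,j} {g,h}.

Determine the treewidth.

A width-1 tree decomposition is:
Bags: B1 = {b, c}  B2 = {c, i}  B3 = {e, i}  B4 = {e, h}  B5 = {g, h}  B6 = {f, g}  B7 = {f, j}  B8 = {a, j}  B9 = {a, d}
Tree: B1–B2, B2–B3, B3–B4, B4–B5, B5–B6, B6–B7, B7–B8, B8–B9
Each bag holds 2 vertices, so the decomposition has width 1, which upper-bounds the treewidth. G has an edge, so its treewidth is at least 1. The upper and lower bounds meet at 1, so that is the treewidth.

1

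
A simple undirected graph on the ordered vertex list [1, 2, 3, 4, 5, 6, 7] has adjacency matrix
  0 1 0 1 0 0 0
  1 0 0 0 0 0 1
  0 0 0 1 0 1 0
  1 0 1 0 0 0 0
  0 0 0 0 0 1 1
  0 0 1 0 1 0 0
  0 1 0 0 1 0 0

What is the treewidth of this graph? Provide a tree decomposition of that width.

Treewidth 2.
Bags: B1 = {1, 3, 4}  B2 = {1, 2, 3}  B3 = {2, 3, 7}  B4 = {3, 5, 7}  B5 = {3, 5, 6}
Tree: B1–B2, B2–B3, B3–B4, B4–B5

Each bag holds 3 vertices, so the decomposition has width 2, which upper-bounds the treewidth. The edges 3–4–1–2–7–5–6–3 form a cycle, so G is not a tree and its treewidth is at least 2. The upper and lower bounds meet at 2, so that is the treewidth.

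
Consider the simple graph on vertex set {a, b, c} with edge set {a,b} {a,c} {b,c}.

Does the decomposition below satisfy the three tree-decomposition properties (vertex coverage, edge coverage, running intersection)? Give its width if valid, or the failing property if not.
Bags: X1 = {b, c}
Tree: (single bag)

A tree decomposition must satisfy three properties: every vertex lies in some bag; for every edge, both endpoints lie together in some bag; and for every vertex, the bags containing it form a connected subtree. Here vertex a appears in no bag, so the decomposition is invalid.

No — vertex a appears in no bag.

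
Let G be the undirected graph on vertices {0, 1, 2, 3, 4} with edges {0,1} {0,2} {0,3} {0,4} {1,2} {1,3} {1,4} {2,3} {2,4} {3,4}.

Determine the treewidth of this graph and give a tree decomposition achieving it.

Treewidth 4.
One optimal decomposition is:
Bags: B1 = {0, 1, 2, 3, 4}
Tree: (single bag)

With just one bag of size 5, the width is 5 − 1 = 4, so tw(G) ≤ 4. For the lower bound, the 5 vertices {0, 1, 2, 3, 4} are pairwise adjacent, and any tree decomposition puts a clique entirely inside one bag — forcing width ≥ 4. Therefore the treewidth is 4.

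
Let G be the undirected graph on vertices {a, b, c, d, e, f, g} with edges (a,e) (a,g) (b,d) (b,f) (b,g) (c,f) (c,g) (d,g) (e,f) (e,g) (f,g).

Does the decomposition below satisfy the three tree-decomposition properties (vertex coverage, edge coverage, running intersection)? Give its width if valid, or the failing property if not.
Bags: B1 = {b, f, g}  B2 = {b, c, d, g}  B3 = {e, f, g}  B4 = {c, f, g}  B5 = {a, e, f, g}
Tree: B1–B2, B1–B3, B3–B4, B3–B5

No — bags containing vertex c are not connected in the tree.

A tree decomposition must satisfy three properties: every vertex lies in some bag; for every edge, both endpoints lie together in some bag; and for every vertex, the bags containing it form a connected subtree. Here bags containing vertex c are not connected in the tree, so the decomposition is invalid.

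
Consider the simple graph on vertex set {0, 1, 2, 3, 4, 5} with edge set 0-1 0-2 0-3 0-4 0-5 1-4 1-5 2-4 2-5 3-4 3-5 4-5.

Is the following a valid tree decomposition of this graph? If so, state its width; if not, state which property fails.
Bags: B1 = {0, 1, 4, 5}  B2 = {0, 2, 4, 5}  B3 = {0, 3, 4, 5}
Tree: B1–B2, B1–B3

Yes; width 3.

Checking the three conditions: (i) the bags cover all of {0, 1, 2, 3, 4, 5}; (ii) for each edge, some bag contains both endpoints; (iii) the bags containing any fixed vertex form a subtree. All hold, so the decomposition is valid with width 4 − 1 = 3.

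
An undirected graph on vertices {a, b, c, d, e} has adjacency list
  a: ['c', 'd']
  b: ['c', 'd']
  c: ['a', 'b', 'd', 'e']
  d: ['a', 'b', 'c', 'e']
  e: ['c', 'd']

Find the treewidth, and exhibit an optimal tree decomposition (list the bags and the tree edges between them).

Treewidth 2.
One such decomposition:
Bags: B1 = {a, c, d}  B2 = {b, c, d}  B3 = {c, d, e}
Tree: B1–B2, B2–B3

The largest bag has 3 vertices, giving width 2; this decomposition certifies tw(G) ≤ 2. For the lower bound, the 3 vertices {c, d, e} are pairwise adjacent, and any tree decomposition puts a clique entirely inside one bag — forcing width ≥ 2. Combining the bounds, tw(G) = 2.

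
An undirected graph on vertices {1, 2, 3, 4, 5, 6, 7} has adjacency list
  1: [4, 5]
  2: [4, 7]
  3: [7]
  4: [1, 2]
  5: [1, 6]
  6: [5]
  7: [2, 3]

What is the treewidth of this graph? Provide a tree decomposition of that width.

Treewidth 1.
One such decomposition:
Bags: B1 = {5, 6}  B2 = {1, 5}  B3 = {1, 4}  B4 = {2, 4}  B5 = {2, 7}  B6 = {3, 7}
Tree: B1–B2, B2–B3, B3–B4, B4–B5, B5–B6

Every bag has size at most 2, so the width is 2 − 1 = 1 and tw(G) ≤ 1. G has an edge, so its treewidth is at least 1. The upper and lower bounds meet at 1, so that is the treewidth.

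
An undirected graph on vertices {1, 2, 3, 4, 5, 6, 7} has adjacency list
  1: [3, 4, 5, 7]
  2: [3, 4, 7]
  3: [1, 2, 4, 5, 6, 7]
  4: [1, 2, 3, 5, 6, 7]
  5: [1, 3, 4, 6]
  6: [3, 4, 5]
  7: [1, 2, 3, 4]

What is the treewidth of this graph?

A width-3 tree decomposition is:
Bags: B1 = {1, 3, 4, 7}  B2 = {1, 3, 4, 5}  B3 = {3, 4, 5, 6}  B4 = {2, 3, 4, 7}
Tree: B1–B2, B2–B3, B1–B4
The largest bag has 4 vertices, giving width 3; this decomposition certifies tw(G) ≤ 3. On the other hand G contains the 4-clique {1, 3, 4, 5}. A clique must lie in a single bag of any decomposition, so no decomposition can have width below 3. Hence tw(G) = 3 exactly.

3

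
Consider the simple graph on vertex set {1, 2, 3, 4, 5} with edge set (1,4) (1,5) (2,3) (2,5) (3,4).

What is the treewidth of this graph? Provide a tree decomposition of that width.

Every bag has size at most 3, so the width is 3 − 1 = 2 and tw(G) ≤ 2. Since 5–2–3–4–1–5 is a cycle in G, G is not acyclic. Forests are exactly the graphs of treewidth ≤ 1, so tw(G) ≥ 2. Hence tw(G) = 2 exactly.

Treewidth 2.
One optimal decomposition is:
Bags: B1 = {2, 3, 5}  B2 = {3, 4, 5}  B3 = {1, 4, 5}
Tree: B1–B2, B2–B3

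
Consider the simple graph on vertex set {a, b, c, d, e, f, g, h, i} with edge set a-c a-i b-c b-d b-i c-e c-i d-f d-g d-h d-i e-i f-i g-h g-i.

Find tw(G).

2

A width-2 tree decomposition is:
Bags: B1 = {b, d, i}  B2 = {b, c, i}  B3 = {c, e, i}  B4 = {d, g, i}  B5 = {d, g, h}  B6 = {d, f, i}  B7 = {a, c, i}
Tree: B1–B2, B2–B3, B1–B4, B4–B5, B1–B6, B3–B7
Each bag holds 3 vertices, so the decomposition has width 2, which upper-bounds the treewidth. Conversely, {d, g, h} is a clique of size 3, and the vertices of any clique must share a bag in every tree decomposition; so some bag has ≥ 3 vertices and tw(G) ≥ 2. Hence tw(G) = 2 exactly.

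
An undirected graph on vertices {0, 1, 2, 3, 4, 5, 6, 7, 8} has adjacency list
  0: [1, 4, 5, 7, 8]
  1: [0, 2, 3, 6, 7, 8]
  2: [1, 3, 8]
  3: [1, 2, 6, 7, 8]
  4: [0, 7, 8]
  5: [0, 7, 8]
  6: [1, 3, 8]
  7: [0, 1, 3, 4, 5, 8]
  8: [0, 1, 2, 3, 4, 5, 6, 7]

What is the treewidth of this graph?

A width-3 tree decomposition is:
Bags: B1 = {0, 1, 7, 8}  B2 = {1, 3, 7, 8}  B3 = {0, 4, 7, 8}  B4 = {1, 3, 6, 8}  B5 = {1, 2, 3, 8}  B6 = {0, 5, 7, 8}
Tree: B1–B2, B1–B3, B2–B4, B2–B5, B1–B6
Every bag has size at most 4, so the width is 4 − 1 = 3 and tw(G) ≤ 3. On the other hand G contains the 4-clique {0, 1, 7, 8}. A clique must lie in a single bag of any decomposition, so no decomposition can have width below 3. The upper and lower bounds meet at 3, so that is the treewidth.

3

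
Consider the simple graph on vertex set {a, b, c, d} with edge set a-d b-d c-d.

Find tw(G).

A width-1 tree decomposition is:
Bags: B1 = {c, d}  B2 = {a, d}  B3 = {b, d}
Tree: B1–B2, B1–B3
Each bag holds 2 vertices, so the decomposition has width 1, which upper-bounds the treewidth. Any graph with an edge has treewidth ≥ 1, and G has the edge c–d. Combining the bounds, tw(G) = 1.

1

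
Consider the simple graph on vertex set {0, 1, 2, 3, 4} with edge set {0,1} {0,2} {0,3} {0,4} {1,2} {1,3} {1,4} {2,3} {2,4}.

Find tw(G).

A width-3 tree decomposition is:
Bags: B1 = {0, 1, 2, 4}  B2 = {0, 1, 2, 3}
Tree: B1–B2
Every bag has size at most 4, so the width is 4 − 1 = 3 and tw(G) ≤ 3. For the lower bound, the 4 vertices {0, 1, 2, 3} are pairwise adjacent, and any tree decomposition puts a clique entirely inside one bag — forcing width ≥ 3. Therefore the treewidth is 3.

3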